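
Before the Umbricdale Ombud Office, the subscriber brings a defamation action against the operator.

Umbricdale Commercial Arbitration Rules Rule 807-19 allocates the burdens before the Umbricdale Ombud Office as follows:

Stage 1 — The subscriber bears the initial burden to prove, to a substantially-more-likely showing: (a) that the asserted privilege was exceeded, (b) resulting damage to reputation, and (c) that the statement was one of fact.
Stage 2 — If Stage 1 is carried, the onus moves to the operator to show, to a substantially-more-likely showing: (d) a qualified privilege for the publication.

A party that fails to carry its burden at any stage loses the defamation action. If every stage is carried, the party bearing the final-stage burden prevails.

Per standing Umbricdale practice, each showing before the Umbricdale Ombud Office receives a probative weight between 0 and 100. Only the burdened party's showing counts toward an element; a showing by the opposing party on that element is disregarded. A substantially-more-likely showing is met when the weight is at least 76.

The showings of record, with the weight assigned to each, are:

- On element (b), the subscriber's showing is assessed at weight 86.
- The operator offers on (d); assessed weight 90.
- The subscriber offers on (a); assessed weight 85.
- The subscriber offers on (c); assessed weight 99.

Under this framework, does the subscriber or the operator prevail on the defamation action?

Stage 1 — burden on subscriber; standard: a substantially-more-likely showing (weight is at least 76).
    (a): 85 ≥ 76 [met]
    (b): 86 ≥ 76 [met]
    (c): 99 ≥ 76 [met]
  Stage 1 is satisfied; the onus moves to the operator.
Stage 2 — burden on operator; standard: a substantially-more-likely showing (weight is at least 76).
    (d): 90 ≥ 76 [met]
  All elements met at the final stage.
Every stage carried; the operator prevails.

operator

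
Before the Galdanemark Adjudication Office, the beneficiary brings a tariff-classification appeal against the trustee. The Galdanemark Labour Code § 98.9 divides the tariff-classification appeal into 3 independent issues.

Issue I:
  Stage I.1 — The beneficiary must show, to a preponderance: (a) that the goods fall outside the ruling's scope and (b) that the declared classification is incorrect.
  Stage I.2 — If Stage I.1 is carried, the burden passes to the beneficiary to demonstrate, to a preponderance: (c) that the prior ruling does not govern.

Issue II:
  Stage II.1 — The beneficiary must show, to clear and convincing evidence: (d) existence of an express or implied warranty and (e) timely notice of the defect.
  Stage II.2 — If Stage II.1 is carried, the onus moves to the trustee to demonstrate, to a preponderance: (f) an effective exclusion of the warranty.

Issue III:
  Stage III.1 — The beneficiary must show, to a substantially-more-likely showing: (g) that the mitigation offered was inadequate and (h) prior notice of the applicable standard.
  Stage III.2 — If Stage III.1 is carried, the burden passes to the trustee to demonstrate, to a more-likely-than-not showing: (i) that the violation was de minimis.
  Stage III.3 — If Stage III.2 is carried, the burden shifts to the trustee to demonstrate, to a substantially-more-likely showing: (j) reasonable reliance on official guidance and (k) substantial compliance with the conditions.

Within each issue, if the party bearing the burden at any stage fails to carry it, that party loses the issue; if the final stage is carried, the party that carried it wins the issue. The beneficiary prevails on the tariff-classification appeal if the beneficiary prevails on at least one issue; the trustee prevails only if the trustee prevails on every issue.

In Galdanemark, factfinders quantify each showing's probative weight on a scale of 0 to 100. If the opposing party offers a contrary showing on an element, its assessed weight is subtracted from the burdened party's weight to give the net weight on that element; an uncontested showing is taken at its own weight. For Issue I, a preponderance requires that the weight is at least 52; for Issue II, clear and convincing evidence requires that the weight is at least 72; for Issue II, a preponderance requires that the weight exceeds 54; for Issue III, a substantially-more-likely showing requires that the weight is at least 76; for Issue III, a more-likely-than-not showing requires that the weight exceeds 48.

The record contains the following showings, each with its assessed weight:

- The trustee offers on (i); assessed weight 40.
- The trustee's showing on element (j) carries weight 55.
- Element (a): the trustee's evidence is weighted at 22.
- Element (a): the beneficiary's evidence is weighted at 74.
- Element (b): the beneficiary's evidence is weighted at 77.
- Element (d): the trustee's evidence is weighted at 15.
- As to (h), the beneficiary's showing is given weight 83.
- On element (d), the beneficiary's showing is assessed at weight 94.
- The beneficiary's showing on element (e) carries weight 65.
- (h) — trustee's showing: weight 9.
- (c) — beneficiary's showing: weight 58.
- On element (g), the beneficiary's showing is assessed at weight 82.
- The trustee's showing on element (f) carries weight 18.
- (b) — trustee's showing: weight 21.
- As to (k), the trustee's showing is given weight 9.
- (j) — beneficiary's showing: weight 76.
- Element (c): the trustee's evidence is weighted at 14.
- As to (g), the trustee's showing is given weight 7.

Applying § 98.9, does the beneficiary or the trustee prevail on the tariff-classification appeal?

— Issue I —
At Stage I.1 the beneficiary must meet a preponderance (weight is at least 52): on (a) the weight is 74 less the opposing 22 gives net 52, ≥ 52, so (a) meets the standard; on (b) the weight is 77 less the opposing 21 gives net 56, which does reach 52, so (b) meets the standard.
  Stage I.1 is satisfied; the beneficiary continues to bear the burden.
At Stage I.2 the beneficiary must meet a preponderance (weight is at least 52): on (c) the weight is 58 less the opposing 14 gives net 44, < 52, so (c) does not meet the standard.
  Not every element is met, so the beneficiary fails to carry Stage I.2.
The analysis ends at Stage I.2; the trustee prevails on this issue.
— Issue II —
Stage II.1 (beneficiary, clear and convincing evidence, weight is at least 72): (d) net 94−15=79 ≥ 72 — meets; (e) 65 < 72 — fails.
  The beneficiary does not carry Stage II.1.
The analysis ends at Stage II.1; the trustee prevails on this issue.
— Issue III —
At Stage III.1 the beneficiary must meet a substantially-more-likely showing (weight is at least 76): on (g) the weight is 82 less the opposing 7 gives net 75, < 76, so (g) does not meet the standard; on (h) the weight is 83 less the opposing 9 gives net 74, < 76, so (h) does not meet the standard.
  Stage III.1 not carried; the beneficiary fails its burden.
The analysis ends at Stage III.1; the trustee prevails on this issue.
Per-issue: Issue I → trustee; Issue II → trustee; Issue III → trustee. The beneficiary must prevail on at least one issue; overall, the trustee prevails.

trustee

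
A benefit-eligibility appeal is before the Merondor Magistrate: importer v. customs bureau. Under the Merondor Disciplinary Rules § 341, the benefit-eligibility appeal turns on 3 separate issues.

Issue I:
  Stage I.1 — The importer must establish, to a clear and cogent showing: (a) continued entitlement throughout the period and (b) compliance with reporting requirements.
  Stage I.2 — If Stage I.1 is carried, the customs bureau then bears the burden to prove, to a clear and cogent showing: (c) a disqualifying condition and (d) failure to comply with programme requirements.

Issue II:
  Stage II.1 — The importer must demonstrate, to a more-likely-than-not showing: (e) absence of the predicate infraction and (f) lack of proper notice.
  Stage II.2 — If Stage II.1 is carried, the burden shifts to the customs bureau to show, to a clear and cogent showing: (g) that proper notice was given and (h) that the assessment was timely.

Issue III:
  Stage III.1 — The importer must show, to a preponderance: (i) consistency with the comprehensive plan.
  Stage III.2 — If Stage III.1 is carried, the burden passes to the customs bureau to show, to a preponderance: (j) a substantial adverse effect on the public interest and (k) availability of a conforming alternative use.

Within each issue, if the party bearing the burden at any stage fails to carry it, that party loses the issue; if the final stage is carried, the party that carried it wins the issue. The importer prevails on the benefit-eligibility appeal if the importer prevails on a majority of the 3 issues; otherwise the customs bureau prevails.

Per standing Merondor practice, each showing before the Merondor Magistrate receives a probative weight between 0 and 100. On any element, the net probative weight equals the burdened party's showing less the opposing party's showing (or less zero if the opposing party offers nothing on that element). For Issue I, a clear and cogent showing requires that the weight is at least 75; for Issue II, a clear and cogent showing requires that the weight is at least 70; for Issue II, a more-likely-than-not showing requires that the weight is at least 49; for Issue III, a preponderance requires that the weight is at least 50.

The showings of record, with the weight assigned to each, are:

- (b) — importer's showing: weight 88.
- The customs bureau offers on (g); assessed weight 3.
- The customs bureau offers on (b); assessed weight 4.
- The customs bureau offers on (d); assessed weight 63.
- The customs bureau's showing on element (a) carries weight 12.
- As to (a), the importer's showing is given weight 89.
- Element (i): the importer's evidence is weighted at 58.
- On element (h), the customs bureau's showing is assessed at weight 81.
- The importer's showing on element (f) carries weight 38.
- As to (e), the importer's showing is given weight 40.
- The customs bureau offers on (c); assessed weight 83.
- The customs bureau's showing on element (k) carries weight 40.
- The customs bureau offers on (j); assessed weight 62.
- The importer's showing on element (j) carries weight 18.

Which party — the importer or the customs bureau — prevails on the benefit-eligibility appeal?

importer

— Issue I —
At Stage I.1 the importer must meet a clear and cogent showing (weight is at least 75): on (a) the weight is 89 less the opposing 12 gives net 77, ≥ 75, so (a) meets the standard; on (b) the weight is 88 less the opposing 4 gives net 84, ≥ 75, so (b) meets the standard.
  All elements met. The burden passes to the customs bureau.
At Stage I.2 the customs bureau must meet a clear and cogent showing (weight is at least 75): on (c) the weight is 83, which does reach 75, so (c) meets the standard; on (d) the weight is 63, which does not reach 75, so (d) does not meet the standard.
  Stage I.2 not carried; the customs bureau fails its burden.
The importer prevails on this issue.
— Issue II —
At Stage II.1 the importer must meet a more-likely-than-not showing (weight is at least 49): on (e) the weight is 40, which does not reach 49, so (e) does not meet the standard; on (f) the weight is 38, < 49, so (f) does not meet the standard.
  Stage II.1 not carried; the importer fails its burden.
The analysis ends at Stage II.1; the customs bureau prevails on this issue.
— Issue III —
At Stage III.1 the importer must meet a preponderance (weight is at least 50): on (i) the weight is 58, which does reach 50, so (i) meets the standard.
  Stage III.1 is satisfied; the onus moves to the customs bureau.
At Stage III.2 the customs bureau must meet a preponderance (weight is at least 50): on (j) the weight is 62 less the opposing 18 gives net 44, < 50, so (j) does not meet the standard; on (k) the weight is 40, < 50, so (k) does not meet the standard.
  The customs bureau does not carry Stage III.2.
The analysis ends at Stage III.2; the importer prevails on this issue.
Per-issue: Issue I → importer; Issue II → customs bureau; Issue III → importer. The importer must prevail on a majority of issues; overall, the importer prevails.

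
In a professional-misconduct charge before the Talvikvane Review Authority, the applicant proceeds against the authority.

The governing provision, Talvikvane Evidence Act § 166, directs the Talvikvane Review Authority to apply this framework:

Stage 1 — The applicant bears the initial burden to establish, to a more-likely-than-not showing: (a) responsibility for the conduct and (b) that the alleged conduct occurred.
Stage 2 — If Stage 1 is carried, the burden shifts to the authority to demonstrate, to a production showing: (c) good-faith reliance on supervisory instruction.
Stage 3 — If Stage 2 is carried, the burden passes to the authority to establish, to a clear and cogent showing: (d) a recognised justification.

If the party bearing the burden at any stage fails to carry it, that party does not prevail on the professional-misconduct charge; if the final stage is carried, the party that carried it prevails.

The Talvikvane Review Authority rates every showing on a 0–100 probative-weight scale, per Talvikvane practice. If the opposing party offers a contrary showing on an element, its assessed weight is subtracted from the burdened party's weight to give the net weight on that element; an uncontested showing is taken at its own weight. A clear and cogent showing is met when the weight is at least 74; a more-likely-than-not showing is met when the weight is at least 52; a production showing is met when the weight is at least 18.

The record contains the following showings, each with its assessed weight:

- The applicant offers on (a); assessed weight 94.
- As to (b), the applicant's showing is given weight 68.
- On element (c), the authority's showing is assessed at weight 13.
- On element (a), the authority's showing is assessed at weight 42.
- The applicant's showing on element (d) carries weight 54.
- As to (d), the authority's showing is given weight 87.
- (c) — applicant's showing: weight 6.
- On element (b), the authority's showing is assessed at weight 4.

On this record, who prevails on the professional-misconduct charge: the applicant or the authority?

At Stage 1 the applicant must meet a more-likely-than-not showing (weight is at least 52): on (a) the weight is 94 less the opposing 42 gives net 52, which does reach 52, so (a) meets the standard; on (b) the weight is 68 less the opposing 4 gives net 64, ≥ 52, so (b) meets the standard.
  All elements met. The burden passes to the authority.
At Stage 2 the authority must meet a production showing (weight is at least 18): on (c) the weight is 13 less the opposing 6 gives net 7, < 18, so (c) does not meet the standard.
  Not every element is met, so the authority fails to carry Stage 2.
The applicant prevails.

applicant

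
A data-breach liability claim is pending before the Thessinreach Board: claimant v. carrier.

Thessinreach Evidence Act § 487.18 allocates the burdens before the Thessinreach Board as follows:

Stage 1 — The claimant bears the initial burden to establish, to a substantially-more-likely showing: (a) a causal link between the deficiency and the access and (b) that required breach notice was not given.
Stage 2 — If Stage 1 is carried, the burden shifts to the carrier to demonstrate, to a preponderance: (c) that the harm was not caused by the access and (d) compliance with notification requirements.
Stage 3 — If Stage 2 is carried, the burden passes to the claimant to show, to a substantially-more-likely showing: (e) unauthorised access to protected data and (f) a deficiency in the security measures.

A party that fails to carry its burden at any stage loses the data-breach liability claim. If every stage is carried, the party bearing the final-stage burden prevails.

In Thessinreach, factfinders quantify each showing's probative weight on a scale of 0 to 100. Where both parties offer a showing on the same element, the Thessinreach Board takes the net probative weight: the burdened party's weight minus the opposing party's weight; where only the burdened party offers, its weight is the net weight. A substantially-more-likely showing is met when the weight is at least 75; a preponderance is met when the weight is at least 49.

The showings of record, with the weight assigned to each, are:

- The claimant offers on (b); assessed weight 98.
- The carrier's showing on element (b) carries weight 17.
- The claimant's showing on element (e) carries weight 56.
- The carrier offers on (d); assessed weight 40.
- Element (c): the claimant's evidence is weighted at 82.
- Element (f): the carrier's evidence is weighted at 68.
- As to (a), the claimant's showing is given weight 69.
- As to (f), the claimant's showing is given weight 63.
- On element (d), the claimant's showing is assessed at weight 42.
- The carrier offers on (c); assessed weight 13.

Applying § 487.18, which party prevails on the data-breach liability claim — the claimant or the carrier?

carrier

Stage 1 (claimant, a substantially-more-likely showing, weight is at least 75): (a) 69 < 75 — fails; (b) net 98−17=81 ≥ 75 — meets.
  Not every element is met, so the claimant fails to carry Stage 1.
The carrier prevails.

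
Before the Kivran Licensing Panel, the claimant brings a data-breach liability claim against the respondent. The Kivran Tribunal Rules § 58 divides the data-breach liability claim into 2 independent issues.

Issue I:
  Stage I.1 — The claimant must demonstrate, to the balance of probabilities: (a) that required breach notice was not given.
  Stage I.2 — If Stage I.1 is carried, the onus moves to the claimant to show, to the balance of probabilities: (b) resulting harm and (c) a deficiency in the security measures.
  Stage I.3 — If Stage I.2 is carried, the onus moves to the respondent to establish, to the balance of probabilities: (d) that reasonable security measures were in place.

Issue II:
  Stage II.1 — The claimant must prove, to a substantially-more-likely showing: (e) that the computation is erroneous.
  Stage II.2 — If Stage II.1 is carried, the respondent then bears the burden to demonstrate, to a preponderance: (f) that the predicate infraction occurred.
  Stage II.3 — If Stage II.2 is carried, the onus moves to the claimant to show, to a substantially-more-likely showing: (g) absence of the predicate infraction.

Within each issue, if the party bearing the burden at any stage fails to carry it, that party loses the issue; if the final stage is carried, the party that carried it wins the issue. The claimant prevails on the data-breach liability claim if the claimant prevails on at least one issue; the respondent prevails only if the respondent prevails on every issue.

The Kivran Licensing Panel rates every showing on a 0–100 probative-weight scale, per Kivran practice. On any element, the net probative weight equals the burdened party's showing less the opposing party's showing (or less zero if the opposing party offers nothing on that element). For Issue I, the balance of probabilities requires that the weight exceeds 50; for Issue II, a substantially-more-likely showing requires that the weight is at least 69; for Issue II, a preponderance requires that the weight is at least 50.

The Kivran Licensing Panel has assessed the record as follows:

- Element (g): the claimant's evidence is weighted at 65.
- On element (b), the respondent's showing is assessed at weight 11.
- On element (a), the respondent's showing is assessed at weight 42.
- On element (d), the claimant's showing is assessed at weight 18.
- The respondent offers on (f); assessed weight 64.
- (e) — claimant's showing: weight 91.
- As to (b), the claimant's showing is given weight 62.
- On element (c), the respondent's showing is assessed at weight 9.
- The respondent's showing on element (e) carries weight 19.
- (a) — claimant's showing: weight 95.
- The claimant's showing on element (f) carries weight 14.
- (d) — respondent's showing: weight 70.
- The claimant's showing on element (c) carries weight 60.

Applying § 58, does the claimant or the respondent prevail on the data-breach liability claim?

— Issue I —
Stage I.1 (claimant, the balance of probabilities, weight exceeds 50): (a) net 95−42=53 > 50 — meets.
  Stage I.1 is satisfied; the claimant continues to bear the burden.
Stage I.2 (claimant, the balance of probabilities, weight exceeds 50): (b) net 62−11=51 > 50 — meets; (c) net 60−9=51 > 50 — meets.
  Stage I.2 carried; the burden shifts to the respondent.
Stage I.3 (respondent, the balance of probabilities, weight exceeds 50): (d) net 70−18=52 > 50 — meets.
  All elements met at the final stage.
Every stage carried; the respondent prevails on this issue.
— Issue II —
Stage II.1 — burden on claimant; standard: a substantially-more-likely showing (weight is at least 69).
    (e): 91 − 19 = 72 ≥ 69 [met]
  Stage II.1 is satisfied; the onus moves to the respondent.
Stage II.2 — burden on respondent; standard: a preponderance (weight is at least 50).
    (f): 64 − 14 = 50 ≥ 50 [met]
  All elements met. The burden passes to the claimant.
Stage II.3 — burden on claimant; standard: a substantially-more-likely showing (weight is at least 69).
    (g): 65 < 69 [not met]
  Not every element is met, so the claimant fails to carry Stage II.3.
So the respondent prevails on this issue.
Per-issue: Issue I → respondent; Issue II → respondent. The claimant must prevail on at least one issue; overall, the respondent prevails.

respondent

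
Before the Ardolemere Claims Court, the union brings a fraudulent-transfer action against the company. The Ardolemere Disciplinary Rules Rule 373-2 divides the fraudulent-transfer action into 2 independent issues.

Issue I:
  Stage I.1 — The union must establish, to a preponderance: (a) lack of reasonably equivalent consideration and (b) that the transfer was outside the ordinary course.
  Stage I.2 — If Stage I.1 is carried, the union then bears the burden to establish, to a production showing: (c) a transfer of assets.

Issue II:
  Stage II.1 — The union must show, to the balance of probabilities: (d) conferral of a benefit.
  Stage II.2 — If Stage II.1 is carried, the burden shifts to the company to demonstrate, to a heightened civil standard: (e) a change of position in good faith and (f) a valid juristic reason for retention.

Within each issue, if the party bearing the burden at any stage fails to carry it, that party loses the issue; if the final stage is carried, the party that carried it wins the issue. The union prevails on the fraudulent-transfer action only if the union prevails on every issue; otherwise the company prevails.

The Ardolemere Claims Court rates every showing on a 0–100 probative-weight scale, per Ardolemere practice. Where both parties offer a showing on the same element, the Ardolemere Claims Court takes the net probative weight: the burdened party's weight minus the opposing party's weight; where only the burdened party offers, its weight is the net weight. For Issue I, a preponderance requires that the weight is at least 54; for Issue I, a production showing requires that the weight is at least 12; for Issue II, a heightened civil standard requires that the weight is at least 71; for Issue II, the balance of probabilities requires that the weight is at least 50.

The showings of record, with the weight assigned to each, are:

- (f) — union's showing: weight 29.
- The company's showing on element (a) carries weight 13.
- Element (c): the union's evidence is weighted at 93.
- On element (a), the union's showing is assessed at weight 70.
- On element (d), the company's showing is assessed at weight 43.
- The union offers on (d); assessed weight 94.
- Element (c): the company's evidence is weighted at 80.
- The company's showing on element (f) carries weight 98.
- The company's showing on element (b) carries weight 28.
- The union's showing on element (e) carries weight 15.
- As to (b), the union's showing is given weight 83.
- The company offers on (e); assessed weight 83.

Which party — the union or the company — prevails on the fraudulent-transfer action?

— Issue I —
Stage I.1 (union, a preponderance, weight is at least 54): (a) net 70−13=57 ≥ 54 — meets; (b) net 83−28=55 ≥ 54 — meets.
  All elements met. The union retains the burden for Stage I.2.
Stage I.2 (union, a production showing, weight is at least 12): (c) net 93−80=13 ≥ 12 — meets.
  Stage I.2 carried; the final stage is satisfied.
Every stage carried; the union prevails on this issue.
— Issue II —
Stage II.1 — burden on union; standard: the balance of probabilities (weight is at least 50).
    (d): 94 − 43 = 51 ≥ 50 [met]
  All elements met. The burden passes to the company.
Stage II.2 — burden on company; standard: a heightened civil standard (weight is at least 71).
    (e): 83 − 15 = 68 < 71 [not met]
    (f): 98 − 29 = 69 < 71 [not met]
  The company does not carry Stage II.2.
The union prevails on this issue.
Per-issue: Issue I → union; Issue II → union. The union must prevail on every issue; overall, the union prevails.

union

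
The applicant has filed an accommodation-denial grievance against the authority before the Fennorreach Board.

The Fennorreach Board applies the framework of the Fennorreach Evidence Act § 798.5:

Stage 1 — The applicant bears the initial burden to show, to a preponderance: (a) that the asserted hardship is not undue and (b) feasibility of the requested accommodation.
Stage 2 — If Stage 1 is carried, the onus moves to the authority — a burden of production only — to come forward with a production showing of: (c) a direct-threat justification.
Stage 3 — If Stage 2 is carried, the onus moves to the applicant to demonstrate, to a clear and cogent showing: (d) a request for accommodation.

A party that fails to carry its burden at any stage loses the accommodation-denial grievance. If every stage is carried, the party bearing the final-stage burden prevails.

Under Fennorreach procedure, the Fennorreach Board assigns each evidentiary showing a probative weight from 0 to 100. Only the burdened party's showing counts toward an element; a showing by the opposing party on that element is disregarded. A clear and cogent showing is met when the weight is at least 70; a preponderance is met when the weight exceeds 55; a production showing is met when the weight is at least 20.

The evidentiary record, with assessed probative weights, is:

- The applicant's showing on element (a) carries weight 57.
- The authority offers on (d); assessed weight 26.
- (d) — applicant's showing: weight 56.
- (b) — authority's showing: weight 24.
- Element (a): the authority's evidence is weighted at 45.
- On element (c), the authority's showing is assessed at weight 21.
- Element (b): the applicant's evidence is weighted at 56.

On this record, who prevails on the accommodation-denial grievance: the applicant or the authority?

authority

At Stage 1 the applicant must meet a preponderance (weight exceeds 55): on (a) the weight is 57 (the authority's 45 is given no effect), which does exceed 55, so (a) meets the standard; on (b) the weight is 56 (the authority's 24 is given no effect), > 55, so (b) meets the standard.
  All elements met. The burden passes to the authority.
At Stage 2 the authority must meet a production showing (weight is at least 20): on (c) the weight is 21, ≥ 20, so (c) meets the standard.
  The authority carries Stage 2; the applicant now bears the burden.
At Stage 3 the applicant must meet a clear and cogent showing (weight is at least 70): on (d) the weight is 56 (the authority's 26 is given no effect), which does not reach 70, so (d) does not meet the standard.
  Not every element is met, so the applicant fails to carry Stage 3.
So the authority prevails.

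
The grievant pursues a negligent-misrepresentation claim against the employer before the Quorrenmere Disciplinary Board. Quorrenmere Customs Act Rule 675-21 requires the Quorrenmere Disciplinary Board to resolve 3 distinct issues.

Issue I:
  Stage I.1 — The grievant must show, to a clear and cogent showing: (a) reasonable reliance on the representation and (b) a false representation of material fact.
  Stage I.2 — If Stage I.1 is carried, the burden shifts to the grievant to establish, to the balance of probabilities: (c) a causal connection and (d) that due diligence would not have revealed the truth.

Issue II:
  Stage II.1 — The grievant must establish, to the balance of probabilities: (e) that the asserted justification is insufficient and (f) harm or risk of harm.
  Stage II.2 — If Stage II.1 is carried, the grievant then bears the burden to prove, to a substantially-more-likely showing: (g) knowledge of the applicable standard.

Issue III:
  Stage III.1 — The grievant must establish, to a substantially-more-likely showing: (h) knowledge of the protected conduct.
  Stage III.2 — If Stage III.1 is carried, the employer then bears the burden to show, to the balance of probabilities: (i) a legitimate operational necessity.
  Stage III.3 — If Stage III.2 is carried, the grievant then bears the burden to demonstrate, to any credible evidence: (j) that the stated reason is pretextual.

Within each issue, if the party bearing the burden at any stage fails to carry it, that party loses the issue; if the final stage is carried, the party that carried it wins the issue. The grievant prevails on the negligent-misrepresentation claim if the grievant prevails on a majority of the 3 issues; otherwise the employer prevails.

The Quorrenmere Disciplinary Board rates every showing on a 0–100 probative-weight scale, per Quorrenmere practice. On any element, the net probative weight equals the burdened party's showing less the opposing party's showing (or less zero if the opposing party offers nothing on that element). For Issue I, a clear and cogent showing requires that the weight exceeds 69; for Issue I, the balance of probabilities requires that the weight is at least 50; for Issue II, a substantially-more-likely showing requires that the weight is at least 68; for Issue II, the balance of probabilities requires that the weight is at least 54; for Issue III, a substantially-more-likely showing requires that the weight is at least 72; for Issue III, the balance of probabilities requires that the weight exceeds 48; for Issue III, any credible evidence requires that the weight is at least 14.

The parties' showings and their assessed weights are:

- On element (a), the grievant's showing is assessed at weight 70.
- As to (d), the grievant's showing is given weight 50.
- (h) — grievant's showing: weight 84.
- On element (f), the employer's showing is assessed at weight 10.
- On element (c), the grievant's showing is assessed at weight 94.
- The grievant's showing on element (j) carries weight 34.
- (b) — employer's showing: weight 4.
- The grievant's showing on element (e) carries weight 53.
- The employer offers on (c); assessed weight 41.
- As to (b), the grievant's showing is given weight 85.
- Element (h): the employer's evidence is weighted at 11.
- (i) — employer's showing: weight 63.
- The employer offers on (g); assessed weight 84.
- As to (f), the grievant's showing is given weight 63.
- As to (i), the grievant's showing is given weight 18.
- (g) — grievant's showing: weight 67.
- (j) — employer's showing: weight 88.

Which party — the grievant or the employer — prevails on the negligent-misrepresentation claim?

grievant

— Issue I —
Stage I.1 — burden on grievant; standard: a clear and cogent showing (weight exceeds 69).
    (a): 70 > 69 [met]
    (b): 85 − 4 = 81 > 69 [met]
  All elements met. The grievant retains the burden for Stage I.2.
Stage I.2 — burden on grievant; standard: the balance of probabilities (weight is at least 50).
    (c): 94 − 41 = 53 ≥ 50 [met]
    (d): 50 ≥ 50 [met]
  The grievant carries the last stage.
With every stage satisfied, the grievant prevails on this issue.
— Issue II —
Stage II.1 (grievant, the balance of probabilities, weight is at least 54): (e) 53 < 54 — fails; (f) net 63−10=53 < 54 — fails.
  The grievant does not carry Stage II.1.
So the employer prevails on this issue.
— Issue III —
Stage III.1 — burden on grievant; standard: a substantially-more-likely showing (weight is at least 72).
    (h): 84 − 11 = 73 ≥ 72 [met]
  Stage III.1 is satisfied; the onus moves to the employer.
Stage III.2 — burden on employer; standard: the balance of probabilities (weight exceeds 48).
    (i): 63 − 18 = 45 ≤ 48 [not met]
  The employer does not carry Stage III.2.
The analysis ends at Stage III.2; the grievant prevails on this issue.
Per-issue: Issue I → grievant; Issue II → employer; Issue III → grievant. The grievant must prevail on a majority of issues; overall, the grievant prevails.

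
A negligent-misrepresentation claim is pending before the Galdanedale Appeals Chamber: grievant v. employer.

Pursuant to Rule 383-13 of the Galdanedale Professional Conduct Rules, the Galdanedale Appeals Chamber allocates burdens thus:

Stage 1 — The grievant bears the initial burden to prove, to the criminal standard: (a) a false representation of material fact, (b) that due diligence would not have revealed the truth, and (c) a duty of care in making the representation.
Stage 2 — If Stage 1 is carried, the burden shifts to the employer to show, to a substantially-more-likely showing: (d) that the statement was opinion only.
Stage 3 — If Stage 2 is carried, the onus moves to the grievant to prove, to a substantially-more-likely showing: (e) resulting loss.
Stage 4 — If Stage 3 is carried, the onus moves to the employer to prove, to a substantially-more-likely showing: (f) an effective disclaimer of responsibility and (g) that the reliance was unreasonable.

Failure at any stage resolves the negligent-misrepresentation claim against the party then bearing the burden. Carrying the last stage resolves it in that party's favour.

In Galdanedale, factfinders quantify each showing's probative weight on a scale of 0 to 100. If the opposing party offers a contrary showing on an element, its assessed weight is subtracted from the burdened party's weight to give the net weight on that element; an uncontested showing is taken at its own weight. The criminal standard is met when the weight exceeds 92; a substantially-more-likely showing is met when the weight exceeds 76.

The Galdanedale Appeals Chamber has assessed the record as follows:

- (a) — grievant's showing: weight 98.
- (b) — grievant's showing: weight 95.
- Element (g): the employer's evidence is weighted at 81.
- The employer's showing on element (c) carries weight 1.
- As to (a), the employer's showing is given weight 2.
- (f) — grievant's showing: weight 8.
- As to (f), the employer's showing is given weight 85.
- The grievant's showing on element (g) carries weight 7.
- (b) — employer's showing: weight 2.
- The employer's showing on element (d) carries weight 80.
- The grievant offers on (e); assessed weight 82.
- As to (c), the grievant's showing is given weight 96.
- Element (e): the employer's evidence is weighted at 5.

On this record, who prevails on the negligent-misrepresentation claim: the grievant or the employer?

Stage 1 — burden on grievant; standard: the criminal standard (weight exceeds 92).
    (a): 98 − 2 = 96 > 92 [met]
    (b): 95 − 2 = 93 > 92 [met]
    (c): 96 − 1 = 95 > 92 [met]
  Stage 1 is satisfied; the onus moves to the employer.
Stage 2 — burden on employer; standard: a substantially-more-likely showing (weight exceeds 76).
    (d): 80 > 76 [met]
  Stage 2 carried; the burden shifts to the grievant.
Stage 3 — burden on grievant; standard: a substantially-more-likely showing (weight exceeds 76).
    (e): 82 − 5 = 77 > 76 [met]
  Stage 3 carried; the burden shifts to the employer.
Stage 4 — burden on employer; standard: a substantially-more-likely showing (weight exceeds 76).
    (f): 85 − 8 = 77 > 76 [met]
    (g): 81 − 7 = 74 ≤ 76 [not met]
  The employer does not carry Stage 4.
The grievant prevails.

grievant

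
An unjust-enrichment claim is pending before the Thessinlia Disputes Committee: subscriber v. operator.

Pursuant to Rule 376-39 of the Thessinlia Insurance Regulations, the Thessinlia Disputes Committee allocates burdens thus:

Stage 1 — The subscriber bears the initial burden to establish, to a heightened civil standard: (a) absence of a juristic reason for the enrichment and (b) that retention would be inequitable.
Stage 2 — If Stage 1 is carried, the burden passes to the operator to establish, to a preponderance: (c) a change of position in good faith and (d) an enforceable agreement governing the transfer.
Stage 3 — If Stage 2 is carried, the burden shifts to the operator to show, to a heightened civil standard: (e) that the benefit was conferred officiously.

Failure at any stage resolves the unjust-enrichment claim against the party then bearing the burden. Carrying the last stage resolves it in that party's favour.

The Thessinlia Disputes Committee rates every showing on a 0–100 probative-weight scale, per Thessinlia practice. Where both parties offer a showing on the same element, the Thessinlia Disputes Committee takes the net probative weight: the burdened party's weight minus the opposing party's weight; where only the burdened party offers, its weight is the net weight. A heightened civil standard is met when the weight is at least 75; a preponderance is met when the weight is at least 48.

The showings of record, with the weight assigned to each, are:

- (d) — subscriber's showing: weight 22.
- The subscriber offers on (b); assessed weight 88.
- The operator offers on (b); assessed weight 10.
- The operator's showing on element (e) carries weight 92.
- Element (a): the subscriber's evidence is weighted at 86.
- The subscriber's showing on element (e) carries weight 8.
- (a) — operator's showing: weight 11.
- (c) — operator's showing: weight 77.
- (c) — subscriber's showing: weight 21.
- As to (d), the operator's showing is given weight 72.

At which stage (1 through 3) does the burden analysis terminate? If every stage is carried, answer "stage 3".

stage 3

At Stage 1 the subscriber must meet a heightened civil standard (weight is at least 75): on (a) the weight is 86 less the opposing 11 gives net 75, ≥ 75, so (a) meets the standard; on (b) the weight is 88 less the opposing 10 gives net 78, ≥ 75, so (b) meets the standard.
  All elements met. The burden passes to the operator.
At Stage 2 the operator must meet a preponderance (weight is at least 48): on (c) the weight is 77 less the opposing 21 gives net 56, which does reach 48, so (c) meets the standard; on (d) the weight is 72 less the opposing 22 gives net 50, ≥ 48, so (d) meets the standard.
  Stage 2 is satisfied; the operator continues to bear the burden.
At Stage 3 the operator must meet a heightened civil standard (weight is at least 75): on (e) the weight is 92 less the opposing 8 gives net 84, which does reach 75, so (e) meets the standard.
  Stage 3 carried; the final stage is satisfied.
With every stage satisfied, the operator prevails.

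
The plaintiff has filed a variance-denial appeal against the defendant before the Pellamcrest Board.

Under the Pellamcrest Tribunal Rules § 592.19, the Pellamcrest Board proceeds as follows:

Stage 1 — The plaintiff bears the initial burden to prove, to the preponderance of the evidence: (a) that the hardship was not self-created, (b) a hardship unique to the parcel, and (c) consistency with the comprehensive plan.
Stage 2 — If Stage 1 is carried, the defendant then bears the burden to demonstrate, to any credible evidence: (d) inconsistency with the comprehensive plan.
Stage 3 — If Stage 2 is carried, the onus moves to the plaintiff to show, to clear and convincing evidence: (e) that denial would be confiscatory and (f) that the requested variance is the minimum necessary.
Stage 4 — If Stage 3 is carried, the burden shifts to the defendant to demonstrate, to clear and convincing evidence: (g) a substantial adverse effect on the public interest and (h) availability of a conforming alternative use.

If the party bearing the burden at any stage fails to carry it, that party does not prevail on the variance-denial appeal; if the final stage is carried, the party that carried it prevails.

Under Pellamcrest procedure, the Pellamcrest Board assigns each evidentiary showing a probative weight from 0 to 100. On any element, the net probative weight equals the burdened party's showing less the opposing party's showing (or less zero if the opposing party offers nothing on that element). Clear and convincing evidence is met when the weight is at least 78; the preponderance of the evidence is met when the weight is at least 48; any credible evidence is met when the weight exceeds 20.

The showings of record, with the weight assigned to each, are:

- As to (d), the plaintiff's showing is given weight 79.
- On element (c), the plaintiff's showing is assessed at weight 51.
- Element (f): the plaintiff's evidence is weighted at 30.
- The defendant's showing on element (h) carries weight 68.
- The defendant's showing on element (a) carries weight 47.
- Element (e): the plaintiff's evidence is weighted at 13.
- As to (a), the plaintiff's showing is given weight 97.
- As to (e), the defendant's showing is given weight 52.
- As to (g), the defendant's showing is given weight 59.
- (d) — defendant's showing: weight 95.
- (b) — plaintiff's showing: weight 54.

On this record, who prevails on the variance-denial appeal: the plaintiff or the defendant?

plaintiff

Stage 1 (plaintiff, the preponderance of the evidence, weight is at least 48): (a) net 97−47=50 ≥ 48 — meets; (b) 54 ≥ 48 — meets; (c) 51 ≥ 48 — meets.
  Stage 1 is satisfied; the onus moves to the defendant.
Stage 2 (defendant, any credible evidence, weight exceeds 20): (d) net 95−79=16 ≤ 20 — fails.
  Not every element is met, so the defendant fails to carry Stage 2.
The analysis ends at Stage 2; the plaintiff prevails.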